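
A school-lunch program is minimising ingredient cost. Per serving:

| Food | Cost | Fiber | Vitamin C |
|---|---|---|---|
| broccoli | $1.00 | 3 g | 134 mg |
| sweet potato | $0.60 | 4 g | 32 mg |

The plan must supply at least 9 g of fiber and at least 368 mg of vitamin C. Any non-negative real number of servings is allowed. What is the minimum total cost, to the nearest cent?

$2.83

At the optimum either one food covers both requirements or two foods hit both targets exactly; no other combination can be cheaper.
broccoli only: max(9/3, 368/134) = 3 servings → $3.00.
sweet potato only: max(9/4, 368/32) = 11.5 servings → $6.90.
broccoli + sweet potato with both tight: 2.691 servings and 0.2318 servings → $2.83.
The minimum over all feasible corners is $2.83.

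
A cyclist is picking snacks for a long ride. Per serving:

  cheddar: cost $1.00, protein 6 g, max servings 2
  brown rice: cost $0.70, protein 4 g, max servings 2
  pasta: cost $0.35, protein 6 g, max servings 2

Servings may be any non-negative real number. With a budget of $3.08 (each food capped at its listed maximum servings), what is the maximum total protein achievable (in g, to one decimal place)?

26.2 g

Protein per dollar: pasta 17.14, cheddar 6, brown rice 5.714.
Take 2 servings of pasta: spends $0.70, +12.0 g protein (running total 12.0 g).
Take 2 servings of cheddar: spends $2.00, +12.0 g protein (running total 24.0 g).
Take 0.5429 servings of brown rice: spends $0.38, +2.2 g protein (running total 26.2 g).
Greedy by best ratio exhausts the cost allowance optimally: 26.2 g.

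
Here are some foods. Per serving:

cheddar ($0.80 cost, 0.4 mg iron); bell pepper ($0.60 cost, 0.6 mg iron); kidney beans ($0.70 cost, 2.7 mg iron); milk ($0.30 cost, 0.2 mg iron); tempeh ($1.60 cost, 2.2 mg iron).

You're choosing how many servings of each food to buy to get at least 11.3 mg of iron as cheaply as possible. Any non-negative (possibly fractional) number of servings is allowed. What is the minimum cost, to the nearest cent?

Cost per mg of iron: kidney beans $0.2593, tempeh $0.7273, bell pepper $1.0000, milk $1.5000, cheddar $2.0000.
With no serving limits, use only kidney beans: 11.3 mg / 2.7 mg = 4.185 servings × $0.70 = $2.93.

$2.93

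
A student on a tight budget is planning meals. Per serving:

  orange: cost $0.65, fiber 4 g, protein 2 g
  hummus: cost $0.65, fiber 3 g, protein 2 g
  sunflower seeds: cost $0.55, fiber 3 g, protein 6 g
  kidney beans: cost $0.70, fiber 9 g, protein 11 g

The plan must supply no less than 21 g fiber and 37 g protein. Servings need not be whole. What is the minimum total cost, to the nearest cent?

Minimising a linear cost over {fiber ≥ 21, protein ≥ 37, servings ≥ 0} — the optimum is at a vertex, using one or two foods.
orange only: max(21/4, 37/2) = 18.5 servings → $12.03.
hummus only: max(21/3, 37/2) = 18.5 servings → $12.03.
sunflower seeds only: max(21/3, 37/6) = 7 servings → $3.85.
kidney beans only: max(21/9, 37/11) = 3.364 servings → $2.35.
orange + hummus with both targets exact would need a negative amount; discard.
orange + sunflower seeds with both tight: 0.8333 servings and 5.889 servings → $3.78.
orange + kidney beans: intersection lies outside the first quadrant.
hummus + sunflower seeds with both tight: 1.25 servings and 5.75 servings → $3.98.
hummus + kidney beans with both targets exact would need a negative amount; discard.
sunflower seeds + kidney beans with both tight: 4.857 servings and 0.7143 servings → $3.17.
So the least-cost plan costs $2.35.

$2.35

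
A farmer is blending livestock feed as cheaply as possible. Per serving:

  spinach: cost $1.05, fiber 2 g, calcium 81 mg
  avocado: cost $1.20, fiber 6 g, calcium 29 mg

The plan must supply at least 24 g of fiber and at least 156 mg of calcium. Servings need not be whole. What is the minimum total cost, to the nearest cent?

$5.16

Minimising a linear cost over {fiber ≥ 24, calcium ≥ 156, servings ≥ 0} — the optimum is at a vertex, using one or two foods.
spinach only: max(24/2, 156/81) = 12 servings → $12.60.
avocado only: max(24/6, 156/29) = 5.379 servings → $6.46.
spinach + avocado with both tight: 0.5607 servings and 3.813 servings → $5.16.
Cheapest feasible corner: $5.16.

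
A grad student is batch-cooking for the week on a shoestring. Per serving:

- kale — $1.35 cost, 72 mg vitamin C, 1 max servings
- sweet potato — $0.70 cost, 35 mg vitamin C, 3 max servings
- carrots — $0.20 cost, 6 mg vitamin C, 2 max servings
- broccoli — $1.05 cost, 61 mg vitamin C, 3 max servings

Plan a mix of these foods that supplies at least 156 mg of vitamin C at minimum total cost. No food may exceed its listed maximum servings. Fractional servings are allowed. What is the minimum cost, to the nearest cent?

$2.69

Cost per mg of vitamin C: broccoli $0.0172, kale $0.0187, sweet potato $0.0200, carrots $0.0333.
Take 2.557 servings of broccoli: +156.0 mg vitamin C for $2.69 (total $2.69, still need 0.0 mg).
Greedy by cheapest-per-mg is optimal for a single linear constraint, so the minimum cost is $2.69.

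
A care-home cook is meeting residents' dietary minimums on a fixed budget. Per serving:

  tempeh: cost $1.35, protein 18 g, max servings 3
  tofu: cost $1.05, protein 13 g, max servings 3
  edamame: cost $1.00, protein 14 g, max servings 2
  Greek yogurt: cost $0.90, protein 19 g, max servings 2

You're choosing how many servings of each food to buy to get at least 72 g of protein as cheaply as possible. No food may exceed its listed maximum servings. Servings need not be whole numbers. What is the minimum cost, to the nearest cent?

$4.25

Cost per g of protein: Greek yogurt $0.0474, edamame $0.0714, tempeh $0.0750, tofu $0.0808.
Take 2 servings of Greek yogurt: +38.0 g protein for $1.80 (total $1.80, still need 34.0 g).
Take 2 servings of edamame: +28.0 g protein for $2.00 (total $3.80, still need 6.0 g).
Take 0.3333 servings of tempeh: +6.0 g protein for $0.45 (total $4.25, still need 0.0 g).
Greedy by cheapest-per-g is optimal for a single linear constraint, so the minimum cost is $4.25.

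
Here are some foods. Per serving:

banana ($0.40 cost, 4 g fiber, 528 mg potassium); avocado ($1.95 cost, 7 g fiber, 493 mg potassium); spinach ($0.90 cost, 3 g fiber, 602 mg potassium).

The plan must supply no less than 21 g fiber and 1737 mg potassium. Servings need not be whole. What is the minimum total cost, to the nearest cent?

$2.10

banana only: max(21/4, 1737/528) = 5.25 servings → $2.10.
avocado only: max(21/7, 1737/493) = 3.523 servings → $6.87.
spinach only: max(21/3, 1737/602) = 7 servings → $6.30.
banana + avocado with both tight: 1.048 servings and 2.401 servings → $5.10.
banana + spinach: the both-tight solution has a negative serving — not a feasible corner.
avocado + spinach with both tight: 2.717 servings and 0.6603 servings → $5.89.
So the least-cost plan costs $2.10.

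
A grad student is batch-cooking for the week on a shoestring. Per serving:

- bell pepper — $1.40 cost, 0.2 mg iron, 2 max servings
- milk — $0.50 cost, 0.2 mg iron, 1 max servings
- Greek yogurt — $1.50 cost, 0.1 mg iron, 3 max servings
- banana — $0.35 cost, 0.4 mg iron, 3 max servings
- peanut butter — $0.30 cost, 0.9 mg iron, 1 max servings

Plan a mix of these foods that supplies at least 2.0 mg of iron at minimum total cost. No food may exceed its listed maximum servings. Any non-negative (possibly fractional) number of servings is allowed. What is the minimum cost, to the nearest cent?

$1.26

Cost per mg of iron: peanut butter $0.3333, banana $0.8750, milk $2.5000, bell pepper $7.0000, Greek yogurt $15.0000.
Take 1 serving of peanut butter: +0.9 mg iron for $0.30 (total $0.30, still need 1.1 mg).
Take 2.75 servings of banana: +1.1 mg iron for $0.96 (total $1.26, still need 0.0 mg).
Filling from the cheapest source first is optimal under one linear minimum: $1.26.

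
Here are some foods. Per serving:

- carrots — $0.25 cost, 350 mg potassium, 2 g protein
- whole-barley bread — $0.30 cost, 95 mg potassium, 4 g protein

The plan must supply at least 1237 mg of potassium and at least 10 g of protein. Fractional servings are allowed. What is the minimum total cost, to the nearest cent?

Minimising a linear cost over {potassium ≥ 1237, protein ≥ 10, servings ≥ 0} — the optimum is at a vertex, using one or two foods.
carrots only: max(1237/350, 10/2) = 5 servings → $1.25.
whole-barley bread only: max(1237/95, 10/4) = 13.02 servings → $3.91.
carrots + whole-barley bread with both tight: 3.304 servings and 0.8479 servings → $1.08.
So the least-cost plan costs $1.08.

$1.08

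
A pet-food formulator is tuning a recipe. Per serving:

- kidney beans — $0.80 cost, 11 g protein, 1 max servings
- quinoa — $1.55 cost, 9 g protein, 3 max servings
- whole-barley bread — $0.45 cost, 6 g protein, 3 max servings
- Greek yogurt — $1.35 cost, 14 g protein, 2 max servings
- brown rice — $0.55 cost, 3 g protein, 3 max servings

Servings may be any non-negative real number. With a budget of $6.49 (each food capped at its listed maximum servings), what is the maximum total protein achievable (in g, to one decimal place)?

66.5 g

Protein per dollar: kidney beans 13.75, whole-barley bread 13.33, Greek yogurt 10.37, quinoa 5.806, brown rice 5.455.
Take 1 serving of kidney beans: spends $0.80, +11.0 g protein (running total 11.0 g).
Take 3 servings of whole-barley bread: spends $1.35, +18.0 g protein (running total 29.0 g).
Take 2 servings of Greek yogurt: spends $2.70, +28.0 g protein (running total 57.0 g).
Take 1.058 servings of quinoa: spends $1.64, +9.5 g protein (running total 66.5 g).
Greedy by best ratio exhausts the cost allowance optimally: 66.5 g.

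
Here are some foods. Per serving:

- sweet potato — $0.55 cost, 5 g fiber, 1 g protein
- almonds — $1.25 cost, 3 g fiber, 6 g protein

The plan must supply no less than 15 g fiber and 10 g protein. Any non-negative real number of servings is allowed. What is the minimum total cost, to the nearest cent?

$2.84

Compare the cost at each extreme point of the feasible region.
sweet potato only: max(15/5, 10/1) = 10 servings → $5.50.
almonds only: max(15/3, 10/6) = 5 servings → $6.25.
sweet potato + almonds with both tight: 2.222 servings and 1.296 servings → $2.84.
So the least-cost plan costs $2.84.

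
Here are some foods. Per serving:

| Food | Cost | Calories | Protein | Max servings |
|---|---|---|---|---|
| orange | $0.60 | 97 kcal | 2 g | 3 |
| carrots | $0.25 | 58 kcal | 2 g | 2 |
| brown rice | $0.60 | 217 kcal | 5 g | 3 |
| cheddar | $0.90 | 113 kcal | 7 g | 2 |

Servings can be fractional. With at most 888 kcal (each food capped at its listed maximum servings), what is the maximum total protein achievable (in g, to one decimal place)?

Protein per kcal: cheddar 0.06195, carrots 0.03448, brown rice 0.02304, orange 0.02062.
Take 2 servings of cheddar: uses 226 kcal, +14.0 g protein (running total 14.0 g).
Take 2 servings of carrots: uses 116 kcal, +4.0 g protein (running total 18.0 g).
Take 2.516 servings of brown rice: uses 546 kcal, +12.6 g protein (running total 30.6 g).
Greedy by best ratio exhausts the calories allowance optimally: 30.6 g.

30.6 g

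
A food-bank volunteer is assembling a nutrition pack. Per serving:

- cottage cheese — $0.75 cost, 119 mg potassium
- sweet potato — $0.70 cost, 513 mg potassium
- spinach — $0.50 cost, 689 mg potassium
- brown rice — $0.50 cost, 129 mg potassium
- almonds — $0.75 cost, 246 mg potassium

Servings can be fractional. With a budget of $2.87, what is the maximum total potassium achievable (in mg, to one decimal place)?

3954.9 mg

Potassium per dollar: spinach 1378, sweet potato 732.9, almonds 328, brown rice 258, cottage cheese 158.7.
With no serving limits, spend the whole cost allowance on spinach: $2.87 / $0.50 × 689 mg = 3954.9 mg.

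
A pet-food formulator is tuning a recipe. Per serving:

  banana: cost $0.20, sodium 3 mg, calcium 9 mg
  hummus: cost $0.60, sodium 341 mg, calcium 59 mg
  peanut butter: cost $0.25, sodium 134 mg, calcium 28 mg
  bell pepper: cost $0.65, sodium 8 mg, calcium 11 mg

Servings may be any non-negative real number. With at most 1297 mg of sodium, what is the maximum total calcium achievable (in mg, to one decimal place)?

3891.0 mg

Calcium per mg sodium: banana 3, bell pepper 1.375, peanut butter 0.209, hummus 0.173.
With no serving limits, spend the whole sodium allowance on banana: 1297 mg / 3 mg × 9 mg = 3891.0 mg.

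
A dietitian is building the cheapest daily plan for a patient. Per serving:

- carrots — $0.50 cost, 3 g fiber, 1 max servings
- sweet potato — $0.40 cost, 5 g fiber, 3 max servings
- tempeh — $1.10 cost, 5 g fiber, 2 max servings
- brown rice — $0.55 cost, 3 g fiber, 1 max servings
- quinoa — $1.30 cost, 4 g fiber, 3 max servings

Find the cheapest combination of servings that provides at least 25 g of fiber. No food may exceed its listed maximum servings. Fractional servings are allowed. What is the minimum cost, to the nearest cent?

Cost per g of fiber: sweet potato $0.0800, carrots $0.1667, brown rice $0.1833, tempeh $0.2200, quinoa $0.3250.
Take 3 servings of sweet potato: +15.0 g fiber for $1.20 (total $1.20, still need 10.0 g).
Take 1 serving of carrots: +3.0 g fiber for $0.50 (total $1.70, still need 7.0 g).
Take 1 serving of brown rice: +3.0 g fiber for $0.55 (total $2.25, still need 4.0 g).
Take 0.8 servings of tempeh: +4.0 g fiber for $0.88 (total $3.13, still need 0.0 g).
Filling from the cheapest source first is optimal under one linear minimum: $3.13.

$3.13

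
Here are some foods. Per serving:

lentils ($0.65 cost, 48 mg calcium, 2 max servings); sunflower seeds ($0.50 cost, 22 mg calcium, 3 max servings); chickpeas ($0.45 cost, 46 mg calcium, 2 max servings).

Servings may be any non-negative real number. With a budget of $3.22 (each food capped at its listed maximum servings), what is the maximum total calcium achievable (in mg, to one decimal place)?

232.9 mg

Calcium per dollar: chickpeas 102.2, lentils 73.85, sunflower seeds 44.
Take 2 servings of chickpeas: spends $0.90, +92.0 mg calcium (running total 92.0 mg).
Take 2 servings of lentils: spends $1.30, +96.0 mg calcium (running total 188.0 mg).
Take 2.04 servings of sunflower seeds: spends $1.02, +44.9 mg calcium (running total 232.9 mg).
Greedy by best ratio exhausts the cost allowance optimally: 232.9 mg.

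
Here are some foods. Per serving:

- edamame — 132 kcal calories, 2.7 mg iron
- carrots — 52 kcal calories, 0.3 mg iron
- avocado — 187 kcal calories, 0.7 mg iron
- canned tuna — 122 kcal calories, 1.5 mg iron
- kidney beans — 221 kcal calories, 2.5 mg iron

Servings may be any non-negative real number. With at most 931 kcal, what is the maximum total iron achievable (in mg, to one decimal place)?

19.0 mg

Iron per kcal: edamame 0.02045, canned tuna 0.0123, kidney beans 0.01131, carrots 0.005769, avocado 0.003743.
With no serving limits, spend the whole calories allowance on edamame: 931 kcal / 132 kcal × 2.7 mg = 19.0 mg.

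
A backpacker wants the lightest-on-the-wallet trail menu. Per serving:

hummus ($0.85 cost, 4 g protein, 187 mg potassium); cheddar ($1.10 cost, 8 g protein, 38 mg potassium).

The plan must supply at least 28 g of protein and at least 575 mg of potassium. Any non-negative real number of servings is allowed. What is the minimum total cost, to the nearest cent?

$4.64

Check every corner: each single food scaled to meet both minima, and each pair solved so both constraints bind.
hummus only: max(28/4, 575/187) = 7 servings → $5.95.
cheddar only: max(28/8, 575/38) = 15.13 servings → $16.64.
hummus + cheddar with both tight: 2.631 servings and 2.185 servings → $4.64.
So the least-cost plan costs $4.64.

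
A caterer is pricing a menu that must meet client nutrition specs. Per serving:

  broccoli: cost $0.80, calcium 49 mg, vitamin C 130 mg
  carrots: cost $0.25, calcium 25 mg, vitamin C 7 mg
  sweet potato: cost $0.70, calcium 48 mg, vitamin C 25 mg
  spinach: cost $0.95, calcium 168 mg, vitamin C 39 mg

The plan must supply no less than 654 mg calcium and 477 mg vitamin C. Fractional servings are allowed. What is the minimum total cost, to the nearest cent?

$5.13

A basic optimal solution has at most two foods positive. Try each food alone and each pair with both targets met exactly.
broccoli only: max(654/49, 477/130) = 13.35 servings → $10.68.
carrots only: max(654/25, 477/7) = 68.14 servings → $17.04.
sweet potato only: max(654/48, 477/25) = 19.08 servings → $13.36.
spinach only: max(654/168, 477/39) = 12.23 servings → $11.62.
broccoli + carrots with both tight: 2.527 servings and 21.21 servings → $7.32.
broccoli + sweet potato with both tight: 1.305 servings and 12.29 servings → $9.65.
broccoli + spinach with both tight: 2.741 servings and 3.093 servings → $5.13.
carrots + sweet potato: intersection lies outside the first quadrant.
carrots + spinach with both targets exact would need a negative amount; discard.
sweet potato + spinach: intersection lies outside the first quadrant.
So the least-cost plan costs $5.13.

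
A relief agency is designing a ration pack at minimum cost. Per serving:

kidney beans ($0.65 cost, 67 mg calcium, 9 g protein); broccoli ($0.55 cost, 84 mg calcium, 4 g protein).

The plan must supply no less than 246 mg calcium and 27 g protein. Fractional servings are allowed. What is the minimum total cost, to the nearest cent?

$2.17

For a min-cost LP with two ≥-constraints, a basic feasible solution has at most two positive variables.
kidney beans only: max(246/67, 27/9) = 3.672 servings → $2.39.
broccoli only: max(246/84, 27/4) = 6.75 servings → $3.71.
kidney beans + broccoli with both tight: 2.631 servings and 0.8299 servings → $2.17.
The minimum over all feasible corners is $2.17.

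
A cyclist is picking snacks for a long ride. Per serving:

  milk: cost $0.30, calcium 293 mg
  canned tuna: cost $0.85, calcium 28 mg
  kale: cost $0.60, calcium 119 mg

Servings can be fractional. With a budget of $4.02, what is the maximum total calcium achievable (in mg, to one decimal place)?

3926.2 mg

Calcium per dollar: milk 976.7, kale 198.3, canned tuna 32.94.
With no serving limits, spend the whole cost allowance on milk: $4.02 / $0.30 × 293 mg = 3926.2 mg.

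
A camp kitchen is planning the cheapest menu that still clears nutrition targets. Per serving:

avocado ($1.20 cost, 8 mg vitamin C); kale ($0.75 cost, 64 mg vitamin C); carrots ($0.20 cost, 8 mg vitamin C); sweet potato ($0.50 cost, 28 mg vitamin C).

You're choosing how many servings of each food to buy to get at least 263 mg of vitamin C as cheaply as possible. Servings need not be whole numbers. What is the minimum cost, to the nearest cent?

Cost per mg of vitamin C: kale $0.0117, sweet potato $0.0179, carrots $0.0250, avocado $0.1500.
With no serving limits, use only kale: 263 mg / 64 mg = 4.109 servings × $0.75 = $3.08.

$3.08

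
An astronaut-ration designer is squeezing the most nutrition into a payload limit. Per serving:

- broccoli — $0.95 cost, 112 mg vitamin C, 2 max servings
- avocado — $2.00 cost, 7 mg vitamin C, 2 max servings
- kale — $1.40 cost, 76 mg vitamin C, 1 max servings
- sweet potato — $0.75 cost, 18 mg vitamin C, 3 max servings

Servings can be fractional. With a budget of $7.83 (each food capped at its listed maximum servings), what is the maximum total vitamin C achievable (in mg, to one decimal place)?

Vitamin C per dollar: broccoli 117.9, kale 54.29, sweet potato 24, avocado 3.5.
Take 2 servings of broccoli: spends $1.90, +224.0 mg vitamin C (running total 224.0 mg).
Take 1 serving of kale: spends $1.40, +76.0 mg vitamin C (running total 300.0 mg).
Take 3 servings of sweet potato: spends $2.25, +54.0 mg vitamin C (running total 354.0 mg).
Take 1.14 servings of avocado: spends $2.28, +8.0 mg vitamin C (running total 362.0 mg).
Filling greedily by vitamin C-per-dollar is optimal for one linear limit, giving 362.0 mg.

362.0 mg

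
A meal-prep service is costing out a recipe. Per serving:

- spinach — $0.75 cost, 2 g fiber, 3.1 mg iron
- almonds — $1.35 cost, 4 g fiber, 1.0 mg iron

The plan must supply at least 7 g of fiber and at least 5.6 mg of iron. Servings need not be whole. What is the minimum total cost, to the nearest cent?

Check every corner: each single food scaled to meet both minima, and each pair solved so both constraints bind.
spinach only: max(7/2, 5.6/3.1) = 3.5 servings → $2.62.
almonds only: max(7/4, 5.6/1.0) = 5.6 servings → $7.56.
spinach + almonds with both tight: 1.481 servings and 1.01 servings → $2.47.
The minimum over all feasible corners is $2.47.

$2.47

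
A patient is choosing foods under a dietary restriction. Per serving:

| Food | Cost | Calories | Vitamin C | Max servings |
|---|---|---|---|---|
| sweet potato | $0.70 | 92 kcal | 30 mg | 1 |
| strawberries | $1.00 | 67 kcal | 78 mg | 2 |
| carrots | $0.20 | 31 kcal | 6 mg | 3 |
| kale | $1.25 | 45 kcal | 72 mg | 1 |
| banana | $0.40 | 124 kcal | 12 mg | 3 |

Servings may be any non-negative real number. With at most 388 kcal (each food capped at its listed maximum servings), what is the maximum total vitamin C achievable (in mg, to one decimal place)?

Vitamin C per kcal: kale 1.6, strawberries 1.164, sweet potato 0.3261, carrots 0.1935, banana 0.09677.
Take 1 serving of kale: uses 45 kcal, +72.0 mg vitamin C (running total 72.0 mg).
Take 2 servings of strawberries: uses 134 kcal, +156.0 mg vitamin C (running total 228.0 mg).
Take 1 serving of sweet potato: uses 92 kcal, +30.0 mg vitamin C (running total 258.0 mg).
Take 3 servings of carrots: uses 93 kcal, +18.0 mg vitamin C (running total 276.0 mg).
Take 0.1935 servings of banana: uses 24 kcal, +2.3 mg vitamin C (running total 278.3 mg).
Filling greedily by vitamin C-per-kcal is optimal for one linear limit, giving 278.3 mg.

278.3 mg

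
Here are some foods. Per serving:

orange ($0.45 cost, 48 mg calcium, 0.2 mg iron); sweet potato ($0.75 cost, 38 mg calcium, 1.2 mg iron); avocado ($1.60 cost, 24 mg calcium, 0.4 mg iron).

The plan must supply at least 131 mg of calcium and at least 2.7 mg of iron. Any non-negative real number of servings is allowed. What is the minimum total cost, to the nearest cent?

For a min-cost LP with two ≥-constraints, a basic feasible solution has at most two positive variables.
orange only: max(131/48, 2.7/0.2) = 13.5 servings → $6.08.
sweet potato only: max(131/38, 2.7/1.2) = 3.447 servings → $2.59.
avocado only: max(131/24, 2.7/0.4) = 6.75 servings → $10.80.
orange + sweet potato with both tight: 1.092 servings and 2.068 servings → $2.04.
orange + avocado: intersection lies outside the first quadrant.
sweet potato + avocado with both tight: 0.9118 servings and 4.015 servings → $7.11.
Cheapest feasible corner: $2.04.

$2.04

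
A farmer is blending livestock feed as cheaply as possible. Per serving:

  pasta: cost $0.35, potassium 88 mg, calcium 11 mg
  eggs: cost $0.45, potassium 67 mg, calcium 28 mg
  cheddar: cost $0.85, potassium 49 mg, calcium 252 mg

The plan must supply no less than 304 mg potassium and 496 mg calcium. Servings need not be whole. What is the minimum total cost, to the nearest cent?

With two linear requirements the optimum uses one or two foods; enumerate the corners.
pasta only: max(304/88, 496/11) = 45.09 servings → $15.78.
eggs only: max(304/67, 496/28) = 17.71 servings → $7.97.
cheddar only: max(304/49, 496/252) = 6.204 servings → $5.27.
pasta + eggs: intersection lies outside the first quadrant.
pasta + cheddar with both tight: 2.417 servings and 1.863 servings → $2.43.
eggs + cheddar with both tight: 3.372 servings and 1.594 servings → $2.87.
Cheapest feasible corner: $2.43.

$2.43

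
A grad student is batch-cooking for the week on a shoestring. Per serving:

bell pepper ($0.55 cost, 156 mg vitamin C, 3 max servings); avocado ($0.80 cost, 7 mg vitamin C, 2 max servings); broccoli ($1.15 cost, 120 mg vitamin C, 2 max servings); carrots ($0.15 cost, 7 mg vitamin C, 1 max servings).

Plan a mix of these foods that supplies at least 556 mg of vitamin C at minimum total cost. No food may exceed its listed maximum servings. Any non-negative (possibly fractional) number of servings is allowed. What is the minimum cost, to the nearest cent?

Cost per mg of vitamin C: bell pepper $0.0035, broccoli $0.0096, carrots $0.0214, avocado $0.1143.
Take 3 servings of bell pepper: +468.0 mg vitamin C for $1.65 (total $1.65, still need 88.0 mg).
Take 0.7333 servings of broccoli: +88.0 mg vitamin C for $0.84 (total $2.49, still need 0.0 mg).
Greedy by cheapest-per-mg is optimal for a single linear constraint, so the minimum cost is $2.49.

$2.49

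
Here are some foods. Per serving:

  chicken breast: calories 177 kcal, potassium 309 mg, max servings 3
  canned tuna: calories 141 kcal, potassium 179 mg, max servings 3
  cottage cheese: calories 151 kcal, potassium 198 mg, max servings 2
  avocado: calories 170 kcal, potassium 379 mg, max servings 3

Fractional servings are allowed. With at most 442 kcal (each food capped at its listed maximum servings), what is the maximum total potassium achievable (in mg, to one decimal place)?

Potassium per kcal: avocado 2.229, chicken breast 1.746, cottage cheese 1.311, canned tuna 1.27.
Take 2.6 servings of avocado: uses 442 kcal, +985.4 mg potassium (running total 985.4 mg).
Greedy by best ratio exhausts the calories allowance optimally: 985.4 mg.

985.4 mg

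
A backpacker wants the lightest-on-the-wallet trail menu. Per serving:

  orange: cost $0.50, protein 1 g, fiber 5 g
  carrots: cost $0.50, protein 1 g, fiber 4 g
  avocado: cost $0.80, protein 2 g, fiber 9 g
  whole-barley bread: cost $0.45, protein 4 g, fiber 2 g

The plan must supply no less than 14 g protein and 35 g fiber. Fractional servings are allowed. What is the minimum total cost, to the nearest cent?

$3.59

For a min-cost LP with two ≥-constraints, a basic feasible solution has at most two positive variables.
orange only: max(14/1, 35/5) = 14 servings → $7.00.
carrots only: max(14/1, 35/4) = 14 servings → $7.00.
avocado only: max(14/2, 35/9) = 7 servings → $5.60.
whole-barley bread only: max(14/4, 35/2) = 17.5 servings → $7.88.
orange + carrots with both targets exact would need a negative amount; discard.
orange + avocado: the both-tight solution has a negative serving — not a feasible corner.
orange + whole-barley bread with both tight: 6.222 servings and 1.944 servings → $3.99.
carrots + avocado: the both-tight solution has a negative serving — not a feasible corner.
carrots + whole-barley bread with both tight: 8 servings and 1.5 servings → $4.67.
avocado + whole-barley bread with both tight: 3.5 servings and 1.75 servings → $3.59.
The minimum over all feasible corners is $3.59.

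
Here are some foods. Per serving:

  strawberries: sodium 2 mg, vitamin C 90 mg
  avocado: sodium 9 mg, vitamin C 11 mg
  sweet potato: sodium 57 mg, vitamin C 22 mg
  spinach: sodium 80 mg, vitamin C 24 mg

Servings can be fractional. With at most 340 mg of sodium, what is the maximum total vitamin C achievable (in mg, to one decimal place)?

15300.0 mg

Vitamin C per mg sodium: strawberries 45, avocado 1.222, sweet potato 0.386, spinach 0.3.
With no serving limits, spend the whole sodium allowance on strawberries: 340 mg / 2 mg × 90 mg = 15300.0 mg.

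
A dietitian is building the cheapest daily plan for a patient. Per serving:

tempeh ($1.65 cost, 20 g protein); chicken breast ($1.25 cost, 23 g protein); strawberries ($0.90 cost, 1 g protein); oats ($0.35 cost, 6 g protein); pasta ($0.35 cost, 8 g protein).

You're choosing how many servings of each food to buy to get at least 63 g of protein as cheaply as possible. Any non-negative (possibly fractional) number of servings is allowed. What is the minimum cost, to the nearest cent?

Cost per g of protein: pasta $0.0437, chicken breast $0.0543, oats $0.0583, tempeh $0.0825, strawberries $0.9000.
With no serving limits, use only pasta: 63 g / 8 g = 7.875 servings × $0.35 = $2.76.

$2.76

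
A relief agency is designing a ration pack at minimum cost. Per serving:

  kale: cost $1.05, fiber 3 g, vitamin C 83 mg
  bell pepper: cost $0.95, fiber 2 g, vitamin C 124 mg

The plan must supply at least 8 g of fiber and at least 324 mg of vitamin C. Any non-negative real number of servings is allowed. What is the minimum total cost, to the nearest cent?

$3.17

A basic optimal solution has at most two foods positive. Try each food alone and each pair with both targets met exactly.
kale only: max(8/3, 324/83) = 3.904 servings → $4.10.
bell pepper only: max(8/2, 324/124) = 4 servings → $3.80.
kale + bell pepper with both tight: 1.67 servings and 1.495 servings → $3.17.
The minimum over all feasible corners is $3.17.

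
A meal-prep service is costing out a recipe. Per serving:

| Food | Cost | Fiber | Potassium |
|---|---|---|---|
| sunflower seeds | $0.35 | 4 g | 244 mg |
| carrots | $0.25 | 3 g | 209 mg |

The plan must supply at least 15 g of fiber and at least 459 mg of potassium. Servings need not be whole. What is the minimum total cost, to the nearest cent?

$1.25

This is a tiny linear program; its minimum lies at a vertex of the feasible set. List the vertices and price them.
sunflower seeds only: max(15/4, 459/244) = 3.75 servings → $1.31.
carrots only: max(15/3, 459/209) = 5 servings → $1.25.
sunflower seeds + carrots with both targets exact would need a negative amount; discard.
The minimum over all feasible corners is $1.25.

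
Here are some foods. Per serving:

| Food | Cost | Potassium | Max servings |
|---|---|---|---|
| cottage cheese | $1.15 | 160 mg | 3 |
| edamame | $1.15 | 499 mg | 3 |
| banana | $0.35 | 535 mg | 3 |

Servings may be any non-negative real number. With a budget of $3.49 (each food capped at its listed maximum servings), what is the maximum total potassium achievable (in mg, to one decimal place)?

Potassium per dollar: banana 1529, edamame 433.9, cottage cheese 139.1.
Take 3 servings of banana: spends $1.05, +1605.0 mg potassium (running total 1605.0 mg).
Take 2.122 servings of edamame: spends $2.44, +1058.7 mg potassium (running total 2663.7 mg).
Filling greedily by potassium-per-dollar is optimal for one linear limit, giving 2663.7 mg.

2663.7 mg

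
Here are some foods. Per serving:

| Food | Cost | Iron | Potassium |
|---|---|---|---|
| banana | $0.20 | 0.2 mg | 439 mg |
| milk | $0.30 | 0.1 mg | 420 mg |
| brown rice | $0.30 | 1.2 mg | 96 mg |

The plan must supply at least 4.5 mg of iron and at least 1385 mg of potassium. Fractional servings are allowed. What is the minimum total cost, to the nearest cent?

Two binding constraints pin down two serving amounts, so the optimal mix uses at most two foods. The candidates are each food alone (scaled to the tighter of iron/potassium) and each pair with both constraints tight.
banana only: max(4.5/0.2, 1385/439) = 22.5 servings → $4.50.
milk only: max(4.5/0.1, 1385/420) = 45 servings → $13.50.
brown rice only: max(4.5/1.2, 1385/96) = 14.43 servings → $4.33.
banana + milk: intersection lies outside the first quadrant.
banana + brown rice with both tight: 2.423 servings and 3.346 servings → $1.49.
milk + brown rice with both tight: 2.488 servings and 3.543 servings → $1.81.
So the least-cost plan costs $1.49.

$1.49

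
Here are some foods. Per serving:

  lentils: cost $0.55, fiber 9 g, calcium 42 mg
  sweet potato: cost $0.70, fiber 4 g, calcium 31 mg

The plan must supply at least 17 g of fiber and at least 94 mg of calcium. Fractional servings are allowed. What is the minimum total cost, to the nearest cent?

At the optimum either one food covers both requirements or two foods hit both targets exactly; no other combination can be cheaper.
lentils only: max(17/9, 94/42) = 2.238 servings → $1.23.
sweet potato only: max(17/4, 94/31) = 4.25 servings → $2.98.
lentils + sweet potato with both tight: 1.36 servings and 1.189 servings → $1.58.
Cheapest feasible corner: $1.23.

$1.23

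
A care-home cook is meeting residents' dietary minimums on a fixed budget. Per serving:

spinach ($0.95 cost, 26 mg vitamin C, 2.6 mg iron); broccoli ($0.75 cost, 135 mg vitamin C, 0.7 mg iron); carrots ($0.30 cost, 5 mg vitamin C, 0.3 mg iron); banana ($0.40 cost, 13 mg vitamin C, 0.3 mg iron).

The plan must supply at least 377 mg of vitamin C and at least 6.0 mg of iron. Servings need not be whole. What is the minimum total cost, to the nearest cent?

$3.42

A basic optimal solution has at most two foods positive. Try each food alone and each pair with both targets met exactly.
spinach only: max(377/26, 6.0/2.6) = 14.5 servings → $13.78.
broccoli only: max(377/135, 6.0/0.7) = 8.571 servings → $6.43.
carrots only: max(377/5, 6.0/0.3) = 75.4 servings → $22.62.
banana only: max(377/13, 6.0/0.3) = 29 servings → $11.60.
spinach + broccoli with both tight: 1.641 servings and 2.477 servings → $3.42.
spinach + carrots: intersection lies outside the first quadrant.
spinach + banana: intersection lies outside the first quadrant.
broccoli + carrots with both tight: 2.246 servings and 14.76 servings → $6.11.
broccoli + banana with both tight: 1.118 servings and 17.39 servings → $7.80.
carrots + banana: the both-tight solution has a negative serving — not a feasible corner.
The minimum over all feasible corners is $3.42.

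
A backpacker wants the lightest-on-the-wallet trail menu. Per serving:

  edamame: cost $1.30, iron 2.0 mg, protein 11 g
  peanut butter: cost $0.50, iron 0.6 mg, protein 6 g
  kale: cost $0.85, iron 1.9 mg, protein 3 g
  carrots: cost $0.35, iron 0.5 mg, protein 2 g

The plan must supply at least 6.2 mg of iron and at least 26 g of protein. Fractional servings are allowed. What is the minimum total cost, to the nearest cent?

This is a tiny linear program; its minimum lies at a vertex of the feasible set. List the vertices and price them.
edamame only: max(6.2/2.0, 26/11) = 3.1 servings → $4.03.
peanut butter only: max(6.2/0.6, 26/6) = 10.33 servings → $5.17.
kale only: max(6.2/1.9, 26/3) = 8.667 servings → $7.37.
carrots only: max(6.2/0.5, 26/2) = 13 servings → $4.55.
edamame + peanut butter: the both-tight solution has a negative serving — not a feasible corner.
edamame + kale with both tight: 2.067 servings and 1.087 servings → $3.61.
edamame + carrots with both tight: 0.4 servings and 10.8 servings → $4.30.
peanut butter + kale with both tight: 3.208 servings and 2.25 servings → $3.52.
peanut butter + carrots with both tight: 0.3333 servings and 12 servings → $4.37.
kale + carrots: the both-tight solution has a negative serving — not a feasible corner.
The minimum over all feasible corners is $3.52.

$3.52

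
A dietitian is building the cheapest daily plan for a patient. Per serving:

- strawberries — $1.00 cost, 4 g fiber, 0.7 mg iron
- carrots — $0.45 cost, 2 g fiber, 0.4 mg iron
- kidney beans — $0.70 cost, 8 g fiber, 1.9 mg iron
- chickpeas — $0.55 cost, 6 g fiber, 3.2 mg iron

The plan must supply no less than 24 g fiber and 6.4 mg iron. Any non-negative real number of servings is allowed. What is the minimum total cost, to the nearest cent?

$2.11

The cheapest plan sits at a corner of the feasible region — with two constraints it uses at most two foods.
strawberries only: max(24/4, 6.4/0.7) = 9.143 servings → $9.14.
carrots only: max(24/2, 6.4/0.4) = 16 servings → $7.20.
kidney beans only: max(24/8, 6.4/1.9) = 3.368 servings → $2.36.
chickpeas only: max(24/6, 6.4/3.2) = 4 servings → $2.20.
strawberries + carrots: intersection lies outside the first quadrant.
strawberries + kidney beans with both targets exact would need a negative amount; discard.
strawberries + chickpeas with both tight: 4.465 servings and 1.023 servings → $5.03.
carrots + kidney beans with both targets exact would need a negative amount; discard.
carrots + chickpeas with both tight: 9.6 servings and 0.8 servings → $4.76.
kidney beans + chickpeas with both tight: 2.704 servings and 0.3944 servings → $2.11.
So the least-cost plan costs $2.11.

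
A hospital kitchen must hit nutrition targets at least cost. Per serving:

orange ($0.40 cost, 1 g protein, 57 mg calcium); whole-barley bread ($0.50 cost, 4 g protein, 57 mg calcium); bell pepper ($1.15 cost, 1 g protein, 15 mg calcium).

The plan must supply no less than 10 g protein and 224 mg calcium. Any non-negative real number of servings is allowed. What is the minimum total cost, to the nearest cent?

Check every corner: each single food scaled to meet both minima, and each pair solved so both constraints bind.
orange only: max(10/1, 224/57) = 10 servings → $4.00.
whole-barley bread only: max(10/4, 224/57) = 3.93 servings → $1.96.
bell pepper only: max(10/1, 224/15) = 14.93 servings → $17.17.
orange + whole-barley bread with both tight: 1.906 servings and 2.023 servings → $1.77.
orange + bell pepper with both tight: 1.762 servings and 8.238 servings → $10.18.
whole-barley bread + bell pepper: intersection lies outside the first quadrant.
Cheapest feasible corner: $1.77.

$1.77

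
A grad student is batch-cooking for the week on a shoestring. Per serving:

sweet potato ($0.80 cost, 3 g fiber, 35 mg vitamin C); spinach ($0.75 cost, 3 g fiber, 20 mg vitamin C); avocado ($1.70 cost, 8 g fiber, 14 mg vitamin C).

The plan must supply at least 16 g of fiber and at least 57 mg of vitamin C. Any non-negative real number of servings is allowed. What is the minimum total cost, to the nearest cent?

$3.56

At the optimum either one food covers both requirements or two foods hit both targets exactly; no other combination can be cheaper.
sweet potato only: max(16/3, 57/35) = 5.333 servings → $4.27.
spinach only: max(16/3, 57/20) = 5.333 servings → $4.00.
avocado only: max(16/8, 57/14) = 4.071 servings → $6.92.
sweet potato + spinach: intersection lies outside the first quadrant.
sweet potato + avocado with both tight: 0.9748 servings and 1.634 servings → $3.56.
spinach + avocado with both tight: 1.966 servings and 1.263 servings → $3.62.
So the least-cost plan costs $3.56.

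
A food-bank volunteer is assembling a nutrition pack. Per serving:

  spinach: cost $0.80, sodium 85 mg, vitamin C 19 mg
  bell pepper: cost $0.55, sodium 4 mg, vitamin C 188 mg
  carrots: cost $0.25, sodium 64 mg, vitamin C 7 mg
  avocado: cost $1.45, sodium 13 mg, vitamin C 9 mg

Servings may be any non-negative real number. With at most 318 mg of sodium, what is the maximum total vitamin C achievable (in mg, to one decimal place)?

14946.0 mg

Vitamin C per mg sodium: bell pepper 47, avocado 0.6923, spinach 0.2235, carrots 0.1094.
With no serving limits, spend the whole sodium allowance on bell pepper: 318 mg / 4 mg × 188 mg = 14946.0 mg.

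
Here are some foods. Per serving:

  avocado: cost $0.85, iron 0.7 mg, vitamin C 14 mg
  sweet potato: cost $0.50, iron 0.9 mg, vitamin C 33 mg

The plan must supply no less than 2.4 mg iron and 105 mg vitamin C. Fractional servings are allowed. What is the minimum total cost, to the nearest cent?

Minimising a linear cost over {iron ≥ 2.4, vitamin C ≥ 105, servings ≥ 0} — the optimum is at a vertex, using one or two foods.
avocado only: max(2.4/0.7, 105/14) = 7.5 servings → $6.38.
sweet potato only: max(2.4/0.9, 105/33) = 3.182 servings → $1.59.
avocado + sweet potato: the both-tight solution has a negative serving — not a feasible corner.
The minimum over all feasible corners is $1.59.

$1.59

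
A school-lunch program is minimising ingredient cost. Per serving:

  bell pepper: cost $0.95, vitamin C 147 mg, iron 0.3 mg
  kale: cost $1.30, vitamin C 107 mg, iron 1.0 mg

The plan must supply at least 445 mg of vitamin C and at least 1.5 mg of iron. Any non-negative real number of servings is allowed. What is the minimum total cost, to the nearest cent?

At the optimum either one food covers both requirements or two foods hit both targets exactly; no other combination can be cheaper.
bell pepper only: max(445/147, 1.5/0.3) = 5 servings → $4.75.
kale only: max(445/107, 1.5/1.0) = 4.159 servings → $5.41.
bell pepper + kale with both tight: 2.476 servings and 0.7572 servings → $3.34.
So the least-cost plan costs $3.34.

$3.34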